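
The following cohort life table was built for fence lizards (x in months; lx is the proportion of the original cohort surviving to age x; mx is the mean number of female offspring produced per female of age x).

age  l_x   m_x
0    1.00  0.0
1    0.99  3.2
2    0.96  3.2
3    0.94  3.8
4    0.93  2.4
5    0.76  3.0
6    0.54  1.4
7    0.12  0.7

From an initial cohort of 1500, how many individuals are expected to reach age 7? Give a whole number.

Expected survivors = N0 · l_7 = 1500 × 0.12 = 180 → 180

180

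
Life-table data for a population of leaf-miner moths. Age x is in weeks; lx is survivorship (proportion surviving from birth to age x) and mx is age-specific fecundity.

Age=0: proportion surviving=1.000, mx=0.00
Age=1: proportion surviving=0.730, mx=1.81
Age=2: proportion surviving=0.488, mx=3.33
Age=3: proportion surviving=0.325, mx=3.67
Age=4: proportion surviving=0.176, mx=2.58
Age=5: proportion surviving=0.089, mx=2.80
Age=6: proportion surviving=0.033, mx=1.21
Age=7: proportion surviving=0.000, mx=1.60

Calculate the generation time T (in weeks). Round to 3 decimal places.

2.346

lx·mx: 0, 1.3213, 1.62504, 1.19275, 0.45408, 0.2492, 0.03993, 0 → R0 = 4.8823
x·lx·mx: 0, 1.3213, 3.25008, 3.57825, 1.81632, 1.246, 0.23958, 0 → Σ = 11.45153
T = 11.45153 / 4.8823 = 2.34552… → 2.346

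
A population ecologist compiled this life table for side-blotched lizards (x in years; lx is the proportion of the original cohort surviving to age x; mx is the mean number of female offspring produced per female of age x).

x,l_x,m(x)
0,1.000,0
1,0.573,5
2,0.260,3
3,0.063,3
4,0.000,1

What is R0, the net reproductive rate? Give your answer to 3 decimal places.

3.834

lx·mx by age: 0, 2.865, 0.78, 0.189, 0
R0 = Σ lx·mx = 3.834 → 3.834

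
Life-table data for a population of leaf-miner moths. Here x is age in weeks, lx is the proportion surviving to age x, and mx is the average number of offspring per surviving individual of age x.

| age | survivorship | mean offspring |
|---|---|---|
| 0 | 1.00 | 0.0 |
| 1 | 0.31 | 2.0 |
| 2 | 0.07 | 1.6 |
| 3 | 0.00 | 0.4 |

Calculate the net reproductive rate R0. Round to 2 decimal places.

lx·mx by age: 0, 0.62, 0.112, 0
R0 = Σ lx·mx = 0.732 → 0.73

0.73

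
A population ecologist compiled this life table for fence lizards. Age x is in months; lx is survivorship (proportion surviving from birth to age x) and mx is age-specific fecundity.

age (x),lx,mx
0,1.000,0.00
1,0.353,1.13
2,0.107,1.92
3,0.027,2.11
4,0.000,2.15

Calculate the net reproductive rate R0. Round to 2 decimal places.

lx·mx by age: 0, 0.39889, 0.20544, 0.05697, 0
R0 = Σ lx·mx = 0.6613 → 0.66

0.66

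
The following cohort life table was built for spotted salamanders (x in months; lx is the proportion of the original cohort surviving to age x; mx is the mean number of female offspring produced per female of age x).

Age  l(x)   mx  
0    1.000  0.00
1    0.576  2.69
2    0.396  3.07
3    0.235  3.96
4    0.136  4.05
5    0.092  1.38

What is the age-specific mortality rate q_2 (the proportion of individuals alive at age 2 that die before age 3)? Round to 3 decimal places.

q_2 = (l_2 − l_3) / l_2 = (0.396 − 0.235) / 0.396
     = 0.161 / 0.396 = 0.406566… → 0.407

0.407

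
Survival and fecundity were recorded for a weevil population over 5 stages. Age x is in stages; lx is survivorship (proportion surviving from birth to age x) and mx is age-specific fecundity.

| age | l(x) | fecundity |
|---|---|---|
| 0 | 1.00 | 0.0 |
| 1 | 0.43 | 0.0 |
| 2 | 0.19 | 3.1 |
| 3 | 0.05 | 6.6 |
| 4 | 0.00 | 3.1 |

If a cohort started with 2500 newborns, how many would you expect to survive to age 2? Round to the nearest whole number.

Expected survivors = N0 · l_2 = 2500 × 0.19 = 475 → 475

475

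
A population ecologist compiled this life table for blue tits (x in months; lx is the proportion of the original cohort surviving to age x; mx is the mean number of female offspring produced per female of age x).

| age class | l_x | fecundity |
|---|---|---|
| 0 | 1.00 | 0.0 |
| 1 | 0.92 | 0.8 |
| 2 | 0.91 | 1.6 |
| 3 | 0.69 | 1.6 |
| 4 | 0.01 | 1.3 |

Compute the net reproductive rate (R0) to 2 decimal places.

lx·mx by age: 0, 0.736, 1.456, 1.104, 0.013
R0 = Σ lx·mx = 3.309 → 3.31

3.31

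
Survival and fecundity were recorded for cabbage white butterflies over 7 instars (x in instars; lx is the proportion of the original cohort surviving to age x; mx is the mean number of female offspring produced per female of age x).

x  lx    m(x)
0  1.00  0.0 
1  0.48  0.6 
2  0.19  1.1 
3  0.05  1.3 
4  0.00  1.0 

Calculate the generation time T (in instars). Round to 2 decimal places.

1.60

lx·mx: 0, 0.288, 0.209, 0.065, 0 → R0 = 0.562
x·lx·mx: 0, 0.288, 0.418, 0.195, 0 → Σ = 0.901
T = 0.901 / 0.562 = 1.603203… → 1.60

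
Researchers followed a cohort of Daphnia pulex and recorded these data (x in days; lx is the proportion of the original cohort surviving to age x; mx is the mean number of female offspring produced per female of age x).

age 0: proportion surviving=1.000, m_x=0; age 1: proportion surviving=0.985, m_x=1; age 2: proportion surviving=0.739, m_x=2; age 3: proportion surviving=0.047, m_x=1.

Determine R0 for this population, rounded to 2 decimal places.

lx·mx by age: 0, 0.985, 1.478, 0.047
R0 = Σ lx·mx = 2.51 → 2.51

2.51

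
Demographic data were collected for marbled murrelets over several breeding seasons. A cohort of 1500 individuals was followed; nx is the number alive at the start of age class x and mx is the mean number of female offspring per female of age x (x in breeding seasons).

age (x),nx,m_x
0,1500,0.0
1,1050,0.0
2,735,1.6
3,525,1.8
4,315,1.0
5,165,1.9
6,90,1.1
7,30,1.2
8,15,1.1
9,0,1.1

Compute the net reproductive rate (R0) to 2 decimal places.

1.93

lx = nx/n0 = nx/1500: 1, 0.7, 0.49, 0.35, 0.21, 0.11, 0.06, 0.02, 0.01, 0
lx·mx by age: 0, 0, 0.784, 0.63, 0.21, 0.209, 0.066, 0.024, 0.011, 0
R0 = Σ lx·mx = 1.934 → 1.93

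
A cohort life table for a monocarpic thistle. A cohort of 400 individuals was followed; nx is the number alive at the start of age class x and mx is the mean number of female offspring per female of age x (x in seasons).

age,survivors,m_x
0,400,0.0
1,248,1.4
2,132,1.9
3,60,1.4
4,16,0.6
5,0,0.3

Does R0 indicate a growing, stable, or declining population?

lx = nx/n0 = nx/400: 1, 0.62, 0.33, 0.15, 0.04, 0
R0 = Σ lx·mx = 0 + 0.868 + 0.627 + 0.21 + 0.024 + 0 = 1.729
R0 > 1, so the population is growing.

growing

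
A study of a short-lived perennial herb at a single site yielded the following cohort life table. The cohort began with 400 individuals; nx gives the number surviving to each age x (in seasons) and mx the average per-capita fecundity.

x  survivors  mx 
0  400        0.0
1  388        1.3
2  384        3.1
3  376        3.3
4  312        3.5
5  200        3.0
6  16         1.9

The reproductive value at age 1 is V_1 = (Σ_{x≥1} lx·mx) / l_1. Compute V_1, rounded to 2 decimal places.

lx = nx/n0 = nx/400: 1, 0.97, 0.96, 0.94, 0.78, 0.5, 0.04
lx·mx for x ≥ 1: 1.261, 2.976, 3.102, 2.73, 1.5, 0.076 → sum = 11.645
V_1 = 11.645 / l_1 = 11.645 / 0.97 = 12.005155… → 12.01

12.01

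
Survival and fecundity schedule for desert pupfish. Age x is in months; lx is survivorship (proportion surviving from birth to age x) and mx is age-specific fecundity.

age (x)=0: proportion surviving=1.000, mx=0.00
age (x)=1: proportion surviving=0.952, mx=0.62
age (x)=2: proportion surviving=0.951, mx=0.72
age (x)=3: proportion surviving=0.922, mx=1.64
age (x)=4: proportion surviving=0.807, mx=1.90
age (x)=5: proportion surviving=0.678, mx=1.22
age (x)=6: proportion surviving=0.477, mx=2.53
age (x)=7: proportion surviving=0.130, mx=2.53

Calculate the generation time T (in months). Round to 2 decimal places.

3.94

lx·mx: 0, 0.59024, 0.68472, 1.51208, 1.5333, 0.82716, 1.20681, 0.3289 → R0 = 6.68321
x·lx·mx: 0, 0.59024, 1.36944, 4.53624, 6.1332, 4.1358, 7.24086, 2.3023 → Σ = 26.30808
T = 26.30808 / 6.68321 = 3.936444… → 3.94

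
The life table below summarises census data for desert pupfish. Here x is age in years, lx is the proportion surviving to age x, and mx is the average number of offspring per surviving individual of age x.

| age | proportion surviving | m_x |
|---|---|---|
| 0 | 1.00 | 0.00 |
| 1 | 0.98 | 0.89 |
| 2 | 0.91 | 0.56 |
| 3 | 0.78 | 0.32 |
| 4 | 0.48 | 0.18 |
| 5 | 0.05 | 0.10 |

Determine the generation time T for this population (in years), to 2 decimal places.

lx·mx: 0, 0.8722, 0.5096, 0.2496, 0.0864, 0.005 → R0 = 1.7228
x·lx·mx: 0, 0.8722, 1.0192, 0.7488, 0.3456, 0.025 → Σ = 3.0108
T = 3.0108 / 1.7228 = 1.74762… → 1.75

1.75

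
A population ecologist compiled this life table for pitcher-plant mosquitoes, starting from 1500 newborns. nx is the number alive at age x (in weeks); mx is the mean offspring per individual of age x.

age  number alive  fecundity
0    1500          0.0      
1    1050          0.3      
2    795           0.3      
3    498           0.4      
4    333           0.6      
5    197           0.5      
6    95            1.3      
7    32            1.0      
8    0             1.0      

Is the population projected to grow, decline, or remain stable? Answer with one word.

declining

lx = nx/n0 = nx/1500: 1, 0.7, 0.53, 0.332, 0.222, 0.13133…, 0.06333…, 0.02133…, 0
R0 = Σ lx·mx = 0 + 0.21 + 0.159 + 0.1328 + 0.1332 + 0.065667… + 0.082333… + 0.021333… + 0 = 0.804333…
R0 < 1, so the population is declining.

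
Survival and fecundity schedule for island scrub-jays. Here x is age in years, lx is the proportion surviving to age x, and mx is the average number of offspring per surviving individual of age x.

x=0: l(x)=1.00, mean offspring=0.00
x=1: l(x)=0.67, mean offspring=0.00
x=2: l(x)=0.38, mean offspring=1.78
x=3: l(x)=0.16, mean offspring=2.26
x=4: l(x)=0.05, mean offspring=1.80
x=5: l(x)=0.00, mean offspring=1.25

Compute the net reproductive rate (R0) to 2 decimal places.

1.13

lx·mx by age: 0, 0, 0.6764, 0.3616, 0.09, 0
R0 = Σ lx·mx = 1.128 → 1.13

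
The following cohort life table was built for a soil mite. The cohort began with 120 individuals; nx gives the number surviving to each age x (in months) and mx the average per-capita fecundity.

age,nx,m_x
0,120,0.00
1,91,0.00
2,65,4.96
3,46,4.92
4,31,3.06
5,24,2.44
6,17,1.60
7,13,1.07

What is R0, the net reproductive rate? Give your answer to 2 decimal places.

6.19

lx = nx/n0 = nx/120: 1, 0.75833…, 0.54167…, 0.38333…, 0.25833…, 0.2, 0.14167…, 0.10833…
lx·mx by age: 0, 0, 2.686667…, 1.886…, 0.7905…, 0.488, 0.226667…, 0.115917…
R0 = Σ lx·mx = 6.19375… → 6.19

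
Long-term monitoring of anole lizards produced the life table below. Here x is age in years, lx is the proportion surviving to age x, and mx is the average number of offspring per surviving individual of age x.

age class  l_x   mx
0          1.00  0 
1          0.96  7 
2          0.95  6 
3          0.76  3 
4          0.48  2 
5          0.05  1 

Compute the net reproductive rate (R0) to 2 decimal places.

15.71

lx·mx by age: 0, 6.72, 5.7, 2.28, 0.96, 0.05
R0 = Σ lx·mx = 15.71 → 15.71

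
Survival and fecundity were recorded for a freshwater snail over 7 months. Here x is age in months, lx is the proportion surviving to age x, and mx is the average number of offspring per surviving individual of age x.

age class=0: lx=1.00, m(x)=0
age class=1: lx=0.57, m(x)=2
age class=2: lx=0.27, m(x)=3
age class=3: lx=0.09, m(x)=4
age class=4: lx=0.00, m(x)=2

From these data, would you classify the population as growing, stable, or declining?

R0 = Σ lx·mx = 0 + 1.14 + 0.81 + 0.36 + 0 = 2.31
R0 > 1, so the population is growing.

growing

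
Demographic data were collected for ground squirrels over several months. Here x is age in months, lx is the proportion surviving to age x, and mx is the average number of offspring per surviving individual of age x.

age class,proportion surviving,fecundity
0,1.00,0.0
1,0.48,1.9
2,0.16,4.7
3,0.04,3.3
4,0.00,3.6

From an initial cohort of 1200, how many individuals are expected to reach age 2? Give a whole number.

192

Expected survivors = N0 · l_2 = 1200 × 0.16 = 192 → 192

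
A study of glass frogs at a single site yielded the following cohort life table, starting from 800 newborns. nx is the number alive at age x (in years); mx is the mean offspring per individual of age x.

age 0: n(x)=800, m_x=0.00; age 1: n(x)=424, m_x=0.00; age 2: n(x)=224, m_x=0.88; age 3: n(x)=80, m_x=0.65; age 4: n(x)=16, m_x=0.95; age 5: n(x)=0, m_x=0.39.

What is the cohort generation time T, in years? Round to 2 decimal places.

2.31

lx = nx/n0 = nx/800: 1, 0.53, 0.28, 0.1, 0.02, 0
lx·mx: 0, 0, 0.2464, 0.065, 0.019, 0 → R0 = 0.3304
x·lx·mx: 0, 0, 0.4928, 0.195, 0.076, 0 → Σ = 0.7638
T = 0.7638 / 0.3304 = 2.311743… → 2.31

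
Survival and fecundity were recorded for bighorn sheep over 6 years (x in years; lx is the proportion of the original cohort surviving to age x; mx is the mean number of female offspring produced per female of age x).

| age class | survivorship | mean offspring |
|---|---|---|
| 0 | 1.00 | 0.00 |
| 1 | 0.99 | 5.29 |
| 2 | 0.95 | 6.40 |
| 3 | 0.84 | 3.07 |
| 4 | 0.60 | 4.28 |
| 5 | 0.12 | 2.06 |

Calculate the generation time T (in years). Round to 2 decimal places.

lx·mx: 0, 5.2371, 6.08, 2.5788, 2.568, 0.2472 → R0 = 16.7111
x·lx·mx: 0, 5.2371, 12.16, 7.7364, 10.272, 1.236 → Σ = 36.6415
T = 36.6415 / 16.7111 = 2.192644… → 2.19

2.19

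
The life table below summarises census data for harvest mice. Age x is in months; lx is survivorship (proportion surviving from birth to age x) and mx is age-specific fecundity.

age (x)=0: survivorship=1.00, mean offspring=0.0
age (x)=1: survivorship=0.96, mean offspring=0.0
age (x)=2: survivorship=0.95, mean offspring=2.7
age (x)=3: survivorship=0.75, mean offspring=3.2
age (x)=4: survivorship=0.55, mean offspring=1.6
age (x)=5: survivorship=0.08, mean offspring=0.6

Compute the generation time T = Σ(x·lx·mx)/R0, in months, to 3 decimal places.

lx·mx: 0, 0, 2.565, 2.4, 0.88, 0.048 → R0 = 5.893
x·lx·mx: 0, 0, 5.13, 7.2, 3.52, 0.24 → Σ = 16.09
T = 16.09 / 5.893 = 2.730358… → 2.730

2.730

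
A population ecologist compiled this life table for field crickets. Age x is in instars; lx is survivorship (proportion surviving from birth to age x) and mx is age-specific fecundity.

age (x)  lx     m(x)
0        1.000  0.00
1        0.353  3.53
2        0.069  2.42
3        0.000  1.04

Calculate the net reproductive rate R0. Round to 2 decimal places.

lx·mx by age: 0, 1.24609, 0.16698, 0
R0 = Σ lx·mx = 1.41307 → 1.41

1.41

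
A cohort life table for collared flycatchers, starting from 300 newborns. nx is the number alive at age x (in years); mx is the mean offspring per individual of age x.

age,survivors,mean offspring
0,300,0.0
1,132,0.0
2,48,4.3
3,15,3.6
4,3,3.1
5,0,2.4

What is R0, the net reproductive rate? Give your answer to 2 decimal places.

lx = nx/n0 = nx/300: 1, 0.44, 0.16, 0.05, 0.01, 0
lx·mx by age: 0, 0, 0.688, 0.18, 0.031, 0
R0 = Σ lx·mx = 0.899 → 0.90

0.90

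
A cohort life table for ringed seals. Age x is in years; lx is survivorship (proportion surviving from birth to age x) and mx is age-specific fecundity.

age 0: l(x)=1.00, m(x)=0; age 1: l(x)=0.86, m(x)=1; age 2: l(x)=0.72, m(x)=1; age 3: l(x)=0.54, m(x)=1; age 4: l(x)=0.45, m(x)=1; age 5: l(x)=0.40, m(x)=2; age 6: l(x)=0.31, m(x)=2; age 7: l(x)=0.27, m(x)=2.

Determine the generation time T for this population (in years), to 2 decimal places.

lx·mx: 0, 0.86, 0.72, 0.54, 0.45, 0.8, 0.62, 0.54 → R0 = 4.53
x·lx·mx: 0, 0.86, 1.44, 1.62, 1.8, 4, 3.72, 3.78 → Σ = 17.22
T = 17.22 / 4.53 = 3.801325… → 3.80

3.80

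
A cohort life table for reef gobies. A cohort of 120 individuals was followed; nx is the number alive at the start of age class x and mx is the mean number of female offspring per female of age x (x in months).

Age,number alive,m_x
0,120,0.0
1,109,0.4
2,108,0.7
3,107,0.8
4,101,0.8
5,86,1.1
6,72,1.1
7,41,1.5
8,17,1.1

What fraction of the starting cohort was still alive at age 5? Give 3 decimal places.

l_5 = n_5/n_0 = 86/120 = 0.716667… → 0.717

0.717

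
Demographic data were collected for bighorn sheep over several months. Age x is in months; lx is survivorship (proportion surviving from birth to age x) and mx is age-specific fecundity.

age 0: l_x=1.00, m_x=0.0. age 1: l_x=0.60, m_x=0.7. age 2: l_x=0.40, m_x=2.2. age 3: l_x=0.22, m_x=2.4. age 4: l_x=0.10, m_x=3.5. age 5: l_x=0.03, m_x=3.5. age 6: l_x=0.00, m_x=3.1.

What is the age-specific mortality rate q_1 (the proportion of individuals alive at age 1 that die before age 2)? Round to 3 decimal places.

q_1 = (l_1 − l_2) / l_1 = (0.6 − 0.4) / 0.6
     = 0.2 / 0.6 = 0.333333… → 0.333

0.333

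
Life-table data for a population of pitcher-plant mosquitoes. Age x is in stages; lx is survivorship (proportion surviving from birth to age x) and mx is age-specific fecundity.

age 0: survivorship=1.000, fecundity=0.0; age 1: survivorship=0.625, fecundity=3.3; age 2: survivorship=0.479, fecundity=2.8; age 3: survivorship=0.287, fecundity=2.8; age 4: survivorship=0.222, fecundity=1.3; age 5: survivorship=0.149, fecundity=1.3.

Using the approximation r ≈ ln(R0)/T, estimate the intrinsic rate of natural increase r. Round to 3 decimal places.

0.781

R0 = Σ lx·mx = 0 + 2.0625 + 1.3412 + 0.8036 + 0.2886 + 0.1937 = 4.6896
Σ x·lx·mx = 9.2786; T = 9.2786/4.6896 = 1.97855…
r ≈ ln(R0)/T = ln(4.6896)/1.97855… = 0.78105… → 0.781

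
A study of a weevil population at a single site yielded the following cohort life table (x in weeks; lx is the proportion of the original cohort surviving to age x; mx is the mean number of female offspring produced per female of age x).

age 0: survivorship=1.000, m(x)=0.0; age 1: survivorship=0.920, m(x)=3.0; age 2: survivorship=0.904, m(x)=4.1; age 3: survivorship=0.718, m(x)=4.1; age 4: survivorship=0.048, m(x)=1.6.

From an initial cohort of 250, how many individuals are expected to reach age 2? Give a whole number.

226

Expected survivors = N0 · l_2 = 250 × 0.904 = 226 → 226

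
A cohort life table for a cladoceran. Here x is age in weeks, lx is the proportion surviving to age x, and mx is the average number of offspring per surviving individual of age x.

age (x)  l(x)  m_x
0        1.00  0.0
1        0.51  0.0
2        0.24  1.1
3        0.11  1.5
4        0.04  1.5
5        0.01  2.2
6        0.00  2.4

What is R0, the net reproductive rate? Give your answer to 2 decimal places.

lx·mx by age: 0, 0, 0.264, 0.165, 0.06, 0.022, 0
R0 = Σ lx·mx = 0.511 → 0.51

0.51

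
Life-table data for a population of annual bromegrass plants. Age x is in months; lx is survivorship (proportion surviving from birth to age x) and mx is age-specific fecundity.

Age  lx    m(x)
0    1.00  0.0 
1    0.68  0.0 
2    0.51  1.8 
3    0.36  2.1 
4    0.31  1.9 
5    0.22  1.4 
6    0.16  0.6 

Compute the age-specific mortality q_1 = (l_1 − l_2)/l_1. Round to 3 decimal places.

q_1 = (l_1 − l_2) / l_1 = (0.68 − 0.51) / 0.68
     = 0.17 / 0.68 = 0.25 → 0.250

0.250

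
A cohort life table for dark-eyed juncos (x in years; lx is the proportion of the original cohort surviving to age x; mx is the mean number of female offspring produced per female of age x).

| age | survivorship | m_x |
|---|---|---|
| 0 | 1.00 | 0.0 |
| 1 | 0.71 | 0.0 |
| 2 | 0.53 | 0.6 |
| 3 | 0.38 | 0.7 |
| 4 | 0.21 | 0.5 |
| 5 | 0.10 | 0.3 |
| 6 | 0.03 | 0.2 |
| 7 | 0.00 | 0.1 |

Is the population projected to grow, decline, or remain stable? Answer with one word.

declining

R0 = Σ lx·mx = 0 + 0 + 0.318 + 0.266 + 0.105 + 0.03 + 0.006 + 0 = 0.725
R0 < 1, so the population is declining.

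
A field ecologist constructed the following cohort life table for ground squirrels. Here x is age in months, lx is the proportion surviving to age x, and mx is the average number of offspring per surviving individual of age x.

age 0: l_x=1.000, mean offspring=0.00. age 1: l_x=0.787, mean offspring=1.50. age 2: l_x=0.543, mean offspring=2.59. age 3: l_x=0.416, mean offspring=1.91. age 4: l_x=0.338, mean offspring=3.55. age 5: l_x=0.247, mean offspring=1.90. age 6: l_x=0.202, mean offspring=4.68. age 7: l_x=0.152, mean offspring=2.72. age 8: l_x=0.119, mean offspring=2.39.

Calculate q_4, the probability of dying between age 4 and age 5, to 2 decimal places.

q_4 = (l_4 − l_5) / l_4 = (0.338 − 0.247) / 0.338
     = 0.091 / 0.338 = 0.269231… → 0.27

0.27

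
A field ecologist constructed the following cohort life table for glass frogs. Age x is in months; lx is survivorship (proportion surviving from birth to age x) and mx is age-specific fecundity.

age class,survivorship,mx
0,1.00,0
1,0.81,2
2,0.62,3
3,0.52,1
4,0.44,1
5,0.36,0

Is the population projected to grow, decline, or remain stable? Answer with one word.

R0 = Σ lx·mx = 0 + 1.62 + 1.86 + 0.52 + 0.44 + 0 = 4.44
R0 > 1, so the population is growing.

growing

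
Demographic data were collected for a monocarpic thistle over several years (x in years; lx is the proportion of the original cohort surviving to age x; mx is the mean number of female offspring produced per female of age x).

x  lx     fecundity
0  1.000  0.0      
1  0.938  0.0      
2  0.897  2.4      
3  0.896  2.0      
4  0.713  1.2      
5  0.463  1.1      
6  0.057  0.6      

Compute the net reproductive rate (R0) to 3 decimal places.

5.344

lx·mx by age: 0, 0, 2.1528, 1.792, 0.8556, 0.5093, 0.0342
R0 = Σ lx·mx = 5.3439 → 5.344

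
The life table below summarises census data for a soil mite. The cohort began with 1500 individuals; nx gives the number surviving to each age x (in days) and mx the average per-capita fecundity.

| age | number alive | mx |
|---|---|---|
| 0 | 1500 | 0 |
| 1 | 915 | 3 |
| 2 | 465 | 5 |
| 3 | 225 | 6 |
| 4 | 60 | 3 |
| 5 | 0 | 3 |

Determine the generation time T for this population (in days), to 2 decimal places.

lx = nx/n0 = nx/1500: 1, 0.61, 0.31, 0.15, 0.04, 0
lx·mx: 0, 1.83, 1.55, 0.9, 0.12, 0 → R0 = 4.4
x·lx·mx: 0, 1.83, 3.1, 2.7, 0.48, 0 → Σ = 8.11
T = 8.11 / 4.4 = 1.843182… → 1.84

1.84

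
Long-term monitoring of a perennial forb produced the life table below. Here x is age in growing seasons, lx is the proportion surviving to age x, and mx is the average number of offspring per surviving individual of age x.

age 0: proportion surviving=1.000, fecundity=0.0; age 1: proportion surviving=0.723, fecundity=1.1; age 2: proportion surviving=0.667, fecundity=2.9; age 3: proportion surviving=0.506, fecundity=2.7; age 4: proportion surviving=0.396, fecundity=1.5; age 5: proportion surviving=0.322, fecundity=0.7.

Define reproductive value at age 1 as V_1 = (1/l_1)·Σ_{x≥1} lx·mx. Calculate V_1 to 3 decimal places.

6.798

lx·mx for x ≥ 1: 0.7953, 1.9343, 1.3662, 0.594, 0.2254 → sum = 4.9152
V_1 = 4.9152 / l_1 = 4.9152 / 0.723 = 6.79834… → 6.798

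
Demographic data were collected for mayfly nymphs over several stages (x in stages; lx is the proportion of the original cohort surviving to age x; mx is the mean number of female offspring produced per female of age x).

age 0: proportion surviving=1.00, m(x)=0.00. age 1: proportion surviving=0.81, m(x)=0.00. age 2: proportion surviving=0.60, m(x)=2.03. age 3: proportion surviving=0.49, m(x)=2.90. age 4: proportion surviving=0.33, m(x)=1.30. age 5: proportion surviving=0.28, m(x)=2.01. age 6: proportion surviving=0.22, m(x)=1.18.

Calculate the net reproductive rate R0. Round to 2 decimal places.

lx·mx by age: 0, 0, 1.218, 1.421, 0.429, 0.5628, 0.2596
R0 = Σ lx·mx = 3.8904 → 3.89

3.89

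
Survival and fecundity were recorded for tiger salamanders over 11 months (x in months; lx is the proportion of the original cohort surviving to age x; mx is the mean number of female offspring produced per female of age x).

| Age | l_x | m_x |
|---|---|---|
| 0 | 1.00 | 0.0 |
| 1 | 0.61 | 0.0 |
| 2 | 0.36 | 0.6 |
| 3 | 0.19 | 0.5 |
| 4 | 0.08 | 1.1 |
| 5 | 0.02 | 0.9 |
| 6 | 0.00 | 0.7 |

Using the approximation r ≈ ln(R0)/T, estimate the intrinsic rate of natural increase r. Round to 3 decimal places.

R0 = Σ lx·mx = 0 + 0 + 0.216 + 0.095 + 0.088 + 0.018 + 0 = 0.417
Σ x·lx·mx = 1.159; T = 1.159/0.417 = 2.77938…
r ≈ ln(R0)/T = ln(0.417)/2.77938… = -0.3147… → -0.315

-0.315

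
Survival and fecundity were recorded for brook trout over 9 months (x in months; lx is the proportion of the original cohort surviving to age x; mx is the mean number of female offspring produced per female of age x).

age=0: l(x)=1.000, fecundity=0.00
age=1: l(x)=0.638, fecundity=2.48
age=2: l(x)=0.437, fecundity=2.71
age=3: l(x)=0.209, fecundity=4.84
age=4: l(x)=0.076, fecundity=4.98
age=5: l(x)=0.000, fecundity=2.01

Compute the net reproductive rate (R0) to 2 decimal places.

4.16

lx·mx by age: 0, 1.58224, 1.18427, 1.01156, 0.37848, 0
R0 = Σ lx·mx = 4.15655 → 4.16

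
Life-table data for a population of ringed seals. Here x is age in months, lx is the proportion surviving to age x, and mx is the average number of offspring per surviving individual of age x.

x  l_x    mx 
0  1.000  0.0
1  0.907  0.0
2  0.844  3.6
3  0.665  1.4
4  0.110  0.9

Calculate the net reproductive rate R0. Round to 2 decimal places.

4.07

lx·mx by age: 0, 0, 3.0384, 0.931, 0.099
R0 = Σ lx·mx = 4.0684 → 4.07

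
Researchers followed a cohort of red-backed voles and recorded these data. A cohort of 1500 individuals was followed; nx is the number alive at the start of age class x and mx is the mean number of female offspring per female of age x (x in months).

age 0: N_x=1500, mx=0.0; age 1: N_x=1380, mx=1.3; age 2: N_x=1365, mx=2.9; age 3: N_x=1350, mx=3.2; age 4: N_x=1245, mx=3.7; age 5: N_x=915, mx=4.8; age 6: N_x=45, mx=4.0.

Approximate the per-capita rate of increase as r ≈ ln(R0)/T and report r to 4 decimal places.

lx = nx/n0 = nx/1500: 1, 0.92, 0.91, 0.9, 0.83, 0.61, 0.03
R0 = Σ lx·mx = 0 + 1.196 + 2.639 + 2.88 + 3.071 + 2.928 + 0.12 = 12.834
Σ x·lx·mx = 42.758; T = 42.758/12.834 = 3.33162…
r ≈ ln(R0)/T = ln(12.834)/3.33162… = 0.766023… → 0.7660

0.7660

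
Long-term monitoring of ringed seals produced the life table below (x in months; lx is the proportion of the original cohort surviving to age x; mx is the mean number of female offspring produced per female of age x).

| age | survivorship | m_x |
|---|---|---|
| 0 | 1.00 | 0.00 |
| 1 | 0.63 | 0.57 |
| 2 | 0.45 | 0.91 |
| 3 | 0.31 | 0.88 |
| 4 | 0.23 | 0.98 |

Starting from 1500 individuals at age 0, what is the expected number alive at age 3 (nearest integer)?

465

Expected survivors = N0 · l_3 = 1500 × 0.31 = 465 → 465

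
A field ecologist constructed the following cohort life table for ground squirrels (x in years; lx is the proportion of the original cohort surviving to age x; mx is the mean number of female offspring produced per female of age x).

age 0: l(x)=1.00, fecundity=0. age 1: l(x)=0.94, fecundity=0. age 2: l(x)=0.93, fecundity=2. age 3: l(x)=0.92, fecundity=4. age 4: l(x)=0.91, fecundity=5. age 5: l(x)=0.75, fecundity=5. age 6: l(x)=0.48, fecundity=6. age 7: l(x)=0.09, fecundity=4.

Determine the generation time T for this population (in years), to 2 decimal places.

lx·mx: 0, 0, 1.86, 3.68, 4.55, 3.75, 2.88, 0.36 → R0 = 17.08
x·lx·mx: 0, 0, 3.72, 11.04, 18.2, 18.75, 17.28, 2.52 → Σ = 71.51
T = 71.51 / 17.08 = 4.186768… → 4.19

4.19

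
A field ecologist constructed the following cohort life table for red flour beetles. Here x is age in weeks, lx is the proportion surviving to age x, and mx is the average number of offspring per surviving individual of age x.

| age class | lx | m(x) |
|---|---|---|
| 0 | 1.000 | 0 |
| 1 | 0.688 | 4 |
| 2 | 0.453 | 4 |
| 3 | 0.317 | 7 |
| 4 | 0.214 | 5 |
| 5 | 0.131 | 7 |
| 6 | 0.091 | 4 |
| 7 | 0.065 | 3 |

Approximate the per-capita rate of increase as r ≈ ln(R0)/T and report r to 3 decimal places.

0.819

R0 = Σ lx·mx = 0 + 2.752 + 1.812 + 2.219 + 1.07 + 0.917 + 0.364 + 0.195 = 9.329
Σ x·lx·mx = 25.447; T = 25.447/9.329 = 2.72773…
r ≈ ln(R0)/T = ln(9.329)/2.72773… = 0.81868… → 0.819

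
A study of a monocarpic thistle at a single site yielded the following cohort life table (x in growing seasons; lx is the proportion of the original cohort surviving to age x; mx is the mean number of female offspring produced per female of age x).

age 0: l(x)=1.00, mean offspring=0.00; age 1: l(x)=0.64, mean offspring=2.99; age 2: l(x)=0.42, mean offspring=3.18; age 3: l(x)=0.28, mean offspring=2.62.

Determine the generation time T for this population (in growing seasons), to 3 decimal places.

lx·mx: 0, 1.9136, 1.3356, 0.7336 → R0 = 3.9828
x·lx·mx: 0, 1.9136, 2.6712, 2.2008 → Σ = 6.7856
T = 6.7856 / 3.9828 = 1.703726… → 1.704

1.704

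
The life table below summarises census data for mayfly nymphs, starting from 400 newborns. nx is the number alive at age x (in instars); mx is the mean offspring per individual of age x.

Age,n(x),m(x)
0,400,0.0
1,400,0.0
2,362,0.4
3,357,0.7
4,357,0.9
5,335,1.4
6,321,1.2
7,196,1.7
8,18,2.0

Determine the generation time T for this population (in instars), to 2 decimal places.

lx = nx/n0 = nx/400: 1, 1, 0.905, 0.8925, 0.8925, 0.8375, 0.8025, 0.49, 0.045
lx·mx: 0, 0, 0.362, 0.62475, 0.80325, 1.1725, 0.963, 0.833, 0.09 → R0 = 4.8485
x·lx·mx: 0, 0, 0.724, 1.87425, 3.213, 5.8625, 5.778, 5.831, 0.72 → Σ = 24.00275
T = 24.00275 / 4.8485 = 4.950552… → 4.95

4.95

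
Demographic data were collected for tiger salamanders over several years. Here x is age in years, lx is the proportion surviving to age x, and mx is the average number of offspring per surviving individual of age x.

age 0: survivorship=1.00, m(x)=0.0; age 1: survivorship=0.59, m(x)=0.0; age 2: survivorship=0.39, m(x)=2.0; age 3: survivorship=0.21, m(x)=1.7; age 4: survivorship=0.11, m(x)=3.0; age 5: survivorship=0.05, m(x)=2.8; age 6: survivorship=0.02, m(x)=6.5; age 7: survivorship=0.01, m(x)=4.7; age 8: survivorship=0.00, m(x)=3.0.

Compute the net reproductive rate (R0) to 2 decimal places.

lx·mx by age: 0, 0, 0.78, 0.357, 0.33, 0.14, 0.13, 0.047, 0
R0 = Σ lx·mx = 1.784 → 1.78

1.78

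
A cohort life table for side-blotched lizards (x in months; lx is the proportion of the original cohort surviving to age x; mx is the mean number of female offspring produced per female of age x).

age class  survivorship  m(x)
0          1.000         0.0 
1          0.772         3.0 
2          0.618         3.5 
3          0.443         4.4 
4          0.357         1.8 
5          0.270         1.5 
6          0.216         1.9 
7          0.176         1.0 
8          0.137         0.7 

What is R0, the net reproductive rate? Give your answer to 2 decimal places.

8.16

lx·mx by age: 0, 2.316, 2.163, 1.9492, 0.6426, 0.405, 0.4104, 0.176, 0.0959
R0 = Σ lx·mx = 8.1581 → 8.16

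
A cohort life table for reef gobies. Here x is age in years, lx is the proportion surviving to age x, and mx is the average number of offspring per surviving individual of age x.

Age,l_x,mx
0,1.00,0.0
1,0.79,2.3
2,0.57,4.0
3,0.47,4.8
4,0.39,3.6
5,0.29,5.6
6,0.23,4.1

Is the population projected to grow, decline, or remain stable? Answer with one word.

growing

R0 = Σ lx·mx = 0 + 1.817 + 2.28 + 2.256 + 1.404 + 1.624 + 0.943 = 10.324
R0 > 1, so the population is growing.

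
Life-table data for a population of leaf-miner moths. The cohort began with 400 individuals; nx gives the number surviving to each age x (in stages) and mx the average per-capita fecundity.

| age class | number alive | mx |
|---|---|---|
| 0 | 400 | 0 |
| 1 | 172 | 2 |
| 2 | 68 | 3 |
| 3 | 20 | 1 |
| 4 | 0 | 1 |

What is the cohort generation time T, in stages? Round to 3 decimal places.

1.430

lx = nx/n0 = nx/400: 1, 0.43, 0.17, 0.05, 0
lx·mx: 0, 0.86, 0.51, 0.05, 0 → R0 = 1.42
x·lx·mx: 0, 0.86, 1.02, 0.15, 0 → Σ = 2.03
T = 2.03 / 1.42 = 1.429577… → 1.430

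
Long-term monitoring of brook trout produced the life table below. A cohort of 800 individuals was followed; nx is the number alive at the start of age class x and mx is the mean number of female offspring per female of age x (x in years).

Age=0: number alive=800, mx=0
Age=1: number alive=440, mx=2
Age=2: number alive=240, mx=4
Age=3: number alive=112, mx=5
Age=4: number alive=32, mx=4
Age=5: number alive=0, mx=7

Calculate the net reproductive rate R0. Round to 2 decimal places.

lx = nx/n0 = nx/800: 1, 0.55, 0.3, 0.14, 0.04, 0
lx·mx by age: 0, 1.1, 1.2, 0.7, 0.16, 0
R0 = Σ lx·mx = 3.16 → 3.16

3.16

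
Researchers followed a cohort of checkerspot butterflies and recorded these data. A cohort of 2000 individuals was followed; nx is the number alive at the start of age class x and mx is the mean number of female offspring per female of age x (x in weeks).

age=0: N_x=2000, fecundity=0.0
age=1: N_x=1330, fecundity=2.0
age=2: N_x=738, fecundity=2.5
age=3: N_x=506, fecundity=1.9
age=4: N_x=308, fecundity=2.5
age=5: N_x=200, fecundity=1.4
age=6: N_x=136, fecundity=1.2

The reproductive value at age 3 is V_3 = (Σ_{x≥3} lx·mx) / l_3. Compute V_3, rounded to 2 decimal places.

4.30

lx = nx/n0 = nx/2000: 1, 0.665, 0.369, 0.253, 0.154, 0.1, 0.068
lx·mx for x ≥ 3: 0.4807, 0.385, 0.14, 0.0816 → sum = 1.0873
V_3 = 1.0873 / l_3 = 1.0873 / 0.253 = 4.297628… → 4.30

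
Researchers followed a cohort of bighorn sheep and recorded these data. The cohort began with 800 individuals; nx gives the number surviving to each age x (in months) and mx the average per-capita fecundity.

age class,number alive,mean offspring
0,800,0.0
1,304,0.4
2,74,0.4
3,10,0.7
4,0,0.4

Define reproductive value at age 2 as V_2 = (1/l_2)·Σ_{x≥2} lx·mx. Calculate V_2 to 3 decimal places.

0.495

lx = nx/n0 = nx/800: 1, 0.38, 0.0925, 0.0125, 0
lx·mx for x ≥ 2: 0.037, 0.00875, 0 → sum = 0.04575
V_2 = 0.04575 / l_2 = 0.04575 / 0.0925 = 0.494595… → 0.495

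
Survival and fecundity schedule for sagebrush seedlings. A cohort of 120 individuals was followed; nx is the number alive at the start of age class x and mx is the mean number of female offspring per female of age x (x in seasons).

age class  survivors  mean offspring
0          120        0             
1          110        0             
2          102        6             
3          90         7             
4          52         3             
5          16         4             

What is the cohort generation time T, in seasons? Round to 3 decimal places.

lx = nx/n0 = nx/120: 1, 0.91667…, 0.85, 0.75, 0.43333…, 0.13333…
lx·mx: 0, 0, 5.1, 5.25, 1.3…, 0.533333… → R0 = 12.183333…
x·lx·mx: 0, 0, 10.2, 15.75, 5.2…, 2.666667… → Σ = 33.816667…
T = 33.816667… / 12.183333… = 2.77565… → 2.776

2.776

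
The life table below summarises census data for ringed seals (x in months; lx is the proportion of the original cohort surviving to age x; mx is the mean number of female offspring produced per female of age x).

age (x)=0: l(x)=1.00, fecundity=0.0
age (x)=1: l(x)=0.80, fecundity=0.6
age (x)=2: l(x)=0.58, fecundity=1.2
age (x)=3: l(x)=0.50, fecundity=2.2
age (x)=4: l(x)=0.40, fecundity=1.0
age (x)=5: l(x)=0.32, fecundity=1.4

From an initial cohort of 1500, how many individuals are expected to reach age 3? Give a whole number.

Expected survivors = N0 · l_3 = 1500 × 0.50 = 750 → 750

750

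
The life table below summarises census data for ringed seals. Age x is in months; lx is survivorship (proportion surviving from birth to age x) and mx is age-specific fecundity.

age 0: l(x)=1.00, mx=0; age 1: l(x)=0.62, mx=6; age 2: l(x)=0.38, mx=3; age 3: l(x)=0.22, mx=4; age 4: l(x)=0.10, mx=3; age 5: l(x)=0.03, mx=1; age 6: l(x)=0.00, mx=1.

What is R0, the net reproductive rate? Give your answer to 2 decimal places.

6.07

lx·mx by age: 0, 3.72, 1.14, 0.88, 0.3, 0.03, 0
R0 = Σ lx·mx = 6.07 → 6.07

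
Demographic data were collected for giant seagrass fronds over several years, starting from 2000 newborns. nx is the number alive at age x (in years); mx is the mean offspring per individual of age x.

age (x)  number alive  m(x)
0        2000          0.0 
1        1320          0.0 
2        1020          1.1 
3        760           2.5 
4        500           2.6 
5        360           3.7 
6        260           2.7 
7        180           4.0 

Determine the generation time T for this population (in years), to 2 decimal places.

4.11

lx = nx/n0 = nx/2000: 1, 0.66, 0.51, 0.38, 0.25, 0.18, 0.13, 0.09
lx·mx: 0, 0, 0.561, 0.95, 0.65, 0.666, 0.351, 0.36 → R0 = 3.538
x·lx·mx: 0, 0, 1.122, 2.85, 2.6, 3.33, 2.106, 2.52 → Σ = 14.528
T = 14.528 / 3.538 = 4.106275… → 4.11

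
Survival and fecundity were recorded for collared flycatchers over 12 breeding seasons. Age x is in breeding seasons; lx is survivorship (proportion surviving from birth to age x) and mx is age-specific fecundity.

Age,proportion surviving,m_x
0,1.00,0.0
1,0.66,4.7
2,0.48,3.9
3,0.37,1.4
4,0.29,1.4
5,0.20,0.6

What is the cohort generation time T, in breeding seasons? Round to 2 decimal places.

1.77

lx·mx: 0, 3.102, 1.872, 0.518, 0.406, 0.12 → R0 = 6.018
x·lx·mx: 0, 3.102, 3.744, 1.554, 1.624, 0.6 → Σ = 10.624
T = 10.624 / 6.018 = 1.765371… → 1.77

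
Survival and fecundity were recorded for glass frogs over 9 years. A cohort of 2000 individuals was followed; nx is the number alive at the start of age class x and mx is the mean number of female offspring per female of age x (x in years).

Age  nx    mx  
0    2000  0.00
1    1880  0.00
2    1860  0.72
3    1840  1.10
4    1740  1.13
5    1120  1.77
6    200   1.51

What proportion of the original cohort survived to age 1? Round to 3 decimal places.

l_1 = n_1/n_0 = 1880/2000 = 0.94 → 0.940

0.940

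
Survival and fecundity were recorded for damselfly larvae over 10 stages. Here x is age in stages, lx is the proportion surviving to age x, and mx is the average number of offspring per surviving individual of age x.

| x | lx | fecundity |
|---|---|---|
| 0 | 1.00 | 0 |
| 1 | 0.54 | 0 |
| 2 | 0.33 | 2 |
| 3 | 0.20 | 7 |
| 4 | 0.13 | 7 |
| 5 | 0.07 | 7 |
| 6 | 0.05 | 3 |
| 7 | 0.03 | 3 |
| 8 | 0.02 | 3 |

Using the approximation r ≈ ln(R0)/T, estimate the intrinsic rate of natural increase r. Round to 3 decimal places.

0.366

R0 = Σ lx·mx = 0 + 0 + 0.66 + 1.4 + 0.91 + 0.49 + 0.15 + 0.09 + 0.06 = 3.76
Σ x·lx·mx = 13.62; T = 13.62/3.76 = 3.62234…
r ≈ ln(R0)/T = ln(3.76)/3.62234… = 0.36563… → 0.366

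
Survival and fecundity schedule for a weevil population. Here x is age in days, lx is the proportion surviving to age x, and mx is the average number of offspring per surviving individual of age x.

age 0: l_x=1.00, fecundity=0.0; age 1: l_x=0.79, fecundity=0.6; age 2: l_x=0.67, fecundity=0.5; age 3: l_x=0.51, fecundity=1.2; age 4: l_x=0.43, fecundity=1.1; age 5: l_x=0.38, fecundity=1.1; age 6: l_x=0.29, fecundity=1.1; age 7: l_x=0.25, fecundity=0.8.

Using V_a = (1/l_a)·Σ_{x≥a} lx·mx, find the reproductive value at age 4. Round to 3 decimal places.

lx·mx for x ≥ 4: 0.473, 0.418, 0.319, 0.2 → sum = 1.41
V_4 = 1.41 / l_4 = 1.41 / 0.43 = 3.27907… → 3.279

3.279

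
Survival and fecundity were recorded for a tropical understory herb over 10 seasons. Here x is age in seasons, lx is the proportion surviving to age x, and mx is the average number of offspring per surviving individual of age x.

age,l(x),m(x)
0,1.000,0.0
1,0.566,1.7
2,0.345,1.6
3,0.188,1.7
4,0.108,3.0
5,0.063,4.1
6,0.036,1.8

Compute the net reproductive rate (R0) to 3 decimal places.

lx·mx by age: 0, 0.9622, 0.552, 0.3196, 0.324, 0.2583, 0.0648
R0 = Σ lx·mx = 2.4809 → 2.481

2.481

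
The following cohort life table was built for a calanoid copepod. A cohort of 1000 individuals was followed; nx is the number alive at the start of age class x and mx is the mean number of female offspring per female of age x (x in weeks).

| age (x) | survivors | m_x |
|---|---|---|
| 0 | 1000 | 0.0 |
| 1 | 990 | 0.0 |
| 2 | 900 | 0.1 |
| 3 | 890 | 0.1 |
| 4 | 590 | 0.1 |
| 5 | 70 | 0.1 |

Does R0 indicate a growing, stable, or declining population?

lx = nx/n0 = nx/1000: 1, 0.99, 0.9, 0.89, 0.59, 0.07
R0 = Σ lx·mx = 0 + 0 + 0.09 + 0.089 + 0.059 + 0.007 = 0.245
R0 < 1, so the population is declining.

declining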